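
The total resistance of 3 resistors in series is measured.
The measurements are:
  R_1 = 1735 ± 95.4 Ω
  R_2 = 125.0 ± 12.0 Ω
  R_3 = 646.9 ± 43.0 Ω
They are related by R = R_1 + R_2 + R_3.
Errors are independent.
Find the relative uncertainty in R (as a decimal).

R is a linear combination, so absolute uncertainties add in quadrature:
  (δR_1)² = 9100;  (δR_2)² = 144;  (δR_3)² = 1850
δR = √(11100) = 105 Ω
R = 2507 Ω, so δR/R = 105/2507 = 0.0420.

0.0420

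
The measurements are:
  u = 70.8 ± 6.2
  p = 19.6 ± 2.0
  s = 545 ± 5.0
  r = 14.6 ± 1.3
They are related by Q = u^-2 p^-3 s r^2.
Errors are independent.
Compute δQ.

0.00122

Relative error in a monomial: (δQ/Q)² = Σ (nᵢ · δxᵢ/xᵢ)².
  (-2·δu/u)² = (-2×0.0876)² = 0.0307;  (-3·δp/p)² = (-3×0.102)² = 0.0937;  (1·δs/s)² = (1×0.00917)² = 8.42e-05;  (2·δr/r)² = (2×0.0890)² = 0.0317
δQ/Q = √(0.156) = 0.395
Q = 0.00308, so δQ = 0.395 × 0.00308 = 0.00122.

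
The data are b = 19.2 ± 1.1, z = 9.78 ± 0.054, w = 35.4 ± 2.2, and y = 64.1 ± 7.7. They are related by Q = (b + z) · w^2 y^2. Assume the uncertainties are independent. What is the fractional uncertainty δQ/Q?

0.273

Let u = b + z = 29.0. δu = √(δb² + δz²) = √(1.21 + 0.00292) = 1.10, so δu/u = 0.0380.
Q is then a monomial in u, w, y:
δQ/Q = √((δu/u)² + (2·δw/w)² + (2·δy/y)²) = √(0.00144 + 0.0154 + 0.0577) = 0.273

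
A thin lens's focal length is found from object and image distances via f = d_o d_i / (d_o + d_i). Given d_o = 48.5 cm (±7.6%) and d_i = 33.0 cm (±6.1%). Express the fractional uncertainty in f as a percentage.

∂f/∂d_o = (d_i/(d_o+d_i))² = 0.164;  ∂f/∂d_i = (d_o/(d_o+d_i))² = 0.354
δf = √((∂f/∂d_o · δd_o)² + (∂f/∂d_i · δd_i)²) = √(0.365 + 0.508) = 0.935 cm
f = 19.6 cm, so δf/f = 0.935/19.6 = 0.0476.

4.76%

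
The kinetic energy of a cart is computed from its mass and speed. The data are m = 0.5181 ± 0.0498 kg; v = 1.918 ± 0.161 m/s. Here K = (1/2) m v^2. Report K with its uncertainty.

Each factor contributes (exponent × relative error)² to (δK/K)²:
  (1·δm/m)² = (1×0.0961)² = 0.00924;  (2·δv/v)² = (2×0.0839)² = 0.0282
δK/K = √(0.0374) = 0.193
K = 0.9530 J, so δK = 0.193 × 0.9530 = 0.184 J.

0.9530 ± 0.184 J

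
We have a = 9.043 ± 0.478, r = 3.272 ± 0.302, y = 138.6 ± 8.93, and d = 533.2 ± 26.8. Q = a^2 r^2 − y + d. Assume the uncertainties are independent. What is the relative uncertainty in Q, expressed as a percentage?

Let p = a^2·r^2 = 875.5. δp/p = √((2·δa/a)² + (2·δr/r)²) = √(0.0112 + 0.0341) = 0.213, so δp = 186.
Q = p − y + d: δQ = √(δp² + δy² + δd²) = √(34700 + 79.7 + 718) = 188
Q = 1270, so δQ/Q = 188/1270 = 0.148.

14.8%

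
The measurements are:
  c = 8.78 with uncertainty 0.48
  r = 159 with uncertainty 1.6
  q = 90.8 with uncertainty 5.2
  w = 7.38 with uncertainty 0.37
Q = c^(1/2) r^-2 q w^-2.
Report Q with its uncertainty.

Since Q is a product/quotient, work with relative uncertainties:
  (½·δc/c)² = (0.5×0.0547)² = 0.000747;  (-2·δr/r)² = (-2×0.0101)² = 0.000405;  (1·δq/q)² = (1×0.0573)² = 0.00328;  (-2·δw/w)² = (-2×0.0501)² = 0.0101
δQ/Q = √(0.0145) = 0.120
Q = 0.000195, so δQ = 0.120 × 0.000195 = 2.35e-05.

(1.95 ± 0.235) × 10^-4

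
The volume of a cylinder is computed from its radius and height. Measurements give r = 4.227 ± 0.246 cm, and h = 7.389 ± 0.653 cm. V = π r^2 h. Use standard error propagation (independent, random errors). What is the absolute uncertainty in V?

60.6 cm^3

Products/powers → add relative errors in quadrature, weighted by exponent:
  (2·δr/r)² = (2×0.0582)² = 0.0135;  (1·δh/h)² = (1×0.0884)² = 0.00781
δV/V = √(0.0214) = 0.146
V = 414.8 cm^3, so δV = 0.146 × 414.8 = 60.6 cm^3.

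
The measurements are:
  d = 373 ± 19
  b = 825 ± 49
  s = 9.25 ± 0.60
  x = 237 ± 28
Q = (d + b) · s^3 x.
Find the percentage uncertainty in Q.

23.2%

Let u = d + b = 1200. δu = √(δd² + δb²) = √(361 + 2400) = 52.6, so δu/u = 0.0439.
Q is then a monomial in u, s, x:
δQ/Q = √((δu/u)² + (3·δs/s)² + (1·δx/x)²) = √(0.00192 + 0.0379 + 0.0140) = 0.232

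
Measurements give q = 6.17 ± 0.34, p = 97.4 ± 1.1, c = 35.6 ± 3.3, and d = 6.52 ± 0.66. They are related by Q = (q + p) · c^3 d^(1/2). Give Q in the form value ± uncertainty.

(1.19 ± 0.338) × 10^7

Let u = q + p = 104. δu = √(δq² + δp²) = √(0.116 + 1.21) = 1.15, so δu/u = 0.0111.
Q is then a monomial in u, c, d:
δQ/Q = √((δu/u)² + (3·δc/c)² + (½·δd/d)²) = √(0.000124 + 0.0773 + 0.00256) = 0.283
Q = 1.19e+07, so δQ = 0.283 × 1.19e+07 = 3.38e+06.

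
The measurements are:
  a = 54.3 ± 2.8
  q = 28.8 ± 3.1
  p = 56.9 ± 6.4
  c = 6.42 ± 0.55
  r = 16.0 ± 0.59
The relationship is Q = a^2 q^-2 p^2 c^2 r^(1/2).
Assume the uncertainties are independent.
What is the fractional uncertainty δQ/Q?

0.371

Q is a product of powers, so relative uncertainties combine in quadrature:
  (2·δa/a)² = (2×0.0516)² = 0.0106;  (-2·δq/q)² = (-2×0.108)² = 0.0463;  (2·δp/p)² = (2×0.112)² = 0.0506;  (2·δc/c)² = (2×0.0857)² = 0.0294;  (½·δr/r)² = (0.5×0.0369)² = 0.000340
δQ/Q = √(0.137) = 0.371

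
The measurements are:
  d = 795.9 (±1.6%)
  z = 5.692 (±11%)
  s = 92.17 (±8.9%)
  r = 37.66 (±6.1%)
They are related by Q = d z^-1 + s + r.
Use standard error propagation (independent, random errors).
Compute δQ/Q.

0.0657

Let p = d·z^-1 = 139.8. δp/p = √((1·δd/d)² + (-1·δz/z)²) = √(0.000256 + 0.0121) = 0.111, so δp = 15.5.
Q = p + s + r: δQ = √(δp² + δs² + δr²) = √(242 + 67.3 + 5.28) = 17.7
Q = 269.7, so δQ/Q = 17.7/269.7 = 0.0657.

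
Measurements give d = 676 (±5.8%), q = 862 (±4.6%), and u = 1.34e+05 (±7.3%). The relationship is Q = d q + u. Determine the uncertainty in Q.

Let p = d·q = 5.83e+05. δp/p = √((1·δd/d)² + (1·δq/q)²) = √(0.00336 + 0.00212) = 0.0740, so δp = 43100.
Q = p + u: δQ = √(δp² + δu²) = √(1.86e+09 + 9.57e+07) = 44200

44200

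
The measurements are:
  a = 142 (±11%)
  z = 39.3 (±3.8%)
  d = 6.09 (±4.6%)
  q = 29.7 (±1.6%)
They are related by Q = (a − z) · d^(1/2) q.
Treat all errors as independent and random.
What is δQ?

Let u = a − z = 103. δu = √(δa² + δz²) = √(244 + 2.23) = 15.7, so δu/u = 0.153.
Q is then a monomial in u, d, q:
δQ/Q = √((δu/u)² + (½·δd/d)² + (1·δq/q)²) = √(0.0233 + 0.000529 + 0.000256) = 0.155
Q = 7530, so δQ = 0.155 × 7530 = 1170.

1170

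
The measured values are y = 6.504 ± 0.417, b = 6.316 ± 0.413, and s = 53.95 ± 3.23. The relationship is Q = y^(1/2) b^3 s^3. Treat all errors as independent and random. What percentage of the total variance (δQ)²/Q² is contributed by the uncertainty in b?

53.6%

(δQ/Q)² = (½·δy/y)² + (3·δb/b)² + (3·δs/s)²
  y term: (0.5×0.0641)² = 0.00103
  b term: (3×0.0654)² = 0.0385
  s term: (3×0.0599)² = 0.0323
Total = 0.0718. Share from b = 0.0385/0.0718 = 0.536.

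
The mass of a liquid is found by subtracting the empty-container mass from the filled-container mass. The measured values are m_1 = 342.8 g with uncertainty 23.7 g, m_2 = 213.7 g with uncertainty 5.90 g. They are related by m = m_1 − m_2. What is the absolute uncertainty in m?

Absolute uncertainties add in quadrature for a linear combination:
  (δm_1)² = 562;  (δm_2)² = 34.8
δm = √(596) = 24.4 g

24.4 g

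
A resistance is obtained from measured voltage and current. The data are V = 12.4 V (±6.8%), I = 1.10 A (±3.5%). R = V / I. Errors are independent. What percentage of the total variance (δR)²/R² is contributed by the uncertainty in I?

20.9%

(δR/R)² = (1·δV/V)² + (-1·δI/I)²
  V term: (1×0.0680)² = 0.00462
  I term: (-1×0.0350)² = 0.00123
Total = 0.00585. Share from I = 0.00123/0.00585 = 0.209.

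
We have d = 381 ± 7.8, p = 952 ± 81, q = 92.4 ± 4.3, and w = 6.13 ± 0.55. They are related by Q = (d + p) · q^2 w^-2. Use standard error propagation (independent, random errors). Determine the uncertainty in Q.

Let u = d + p = 1330. δu = √(δd² + δp²) = √(60.8 + 6560) = 81.4, so δu/u = 0.0610.
Q is then a monomial in u, q, w:
δQ/Q = √((δu/u)² + (2·δq/q)² + (-2·δw/w)²) = √(0.00373 + 0.00866 + 0.0322) = 0.211
Q = 3.03e+05, so δQ = 0.211 × 3.03e+05 = 64000.

64000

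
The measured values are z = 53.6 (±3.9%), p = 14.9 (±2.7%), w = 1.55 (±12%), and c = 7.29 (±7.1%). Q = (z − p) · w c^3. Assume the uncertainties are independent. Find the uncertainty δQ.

5820

Let u = z − p = 38.7. δu = √(δz² + δp²) = √(4.37 + 0.162) = 2.13, so δu/u = 0.0550.
Q is then a monomial in u, w, c:
δQ/Q = √((δu/u)² + (1·δw/w)² + (3·δc/c)²) = √(0.00303 + 0.0144 + 0.0454) = 0.251
Q = 23200, so δQ = 0.251 × 23200 = 5820.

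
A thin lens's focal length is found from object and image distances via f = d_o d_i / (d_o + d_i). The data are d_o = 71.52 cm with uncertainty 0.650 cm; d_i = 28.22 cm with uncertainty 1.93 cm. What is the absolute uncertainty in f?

0.994 cm

∂f/∂d_o = (d_i/(d_o+d_i))² = 0.0801;  ∂f/∂d_i = (d_o/(d_o+d_i))² = 0.514
δf = √((∂f/∂d_o · δd_o)² + (∂f/∂d_i · δd_i)²) = √(0.00271 + 0.985) = 0.994 cm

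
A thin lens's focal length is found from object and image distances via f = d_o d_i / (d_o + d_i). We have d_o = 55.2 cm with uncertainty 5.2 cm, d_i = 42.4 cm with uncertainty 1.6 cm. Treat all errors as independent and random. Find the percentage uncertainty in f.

∂f/∂d_o = (d_i/(d_o+d_i))² = 0.189;  ∂f/∂d_i = (d_o/(d_o+d_i))² = 0.320
δf = √((∂f/∂d_o · δd_o)² + (∂f/∂d_i · δd_i)²) = √(0.963 + 0.262) = 1.11 cm
f = 24.0 cm, so δf/f = 1.11/24.0 = 0.0462.

4.62%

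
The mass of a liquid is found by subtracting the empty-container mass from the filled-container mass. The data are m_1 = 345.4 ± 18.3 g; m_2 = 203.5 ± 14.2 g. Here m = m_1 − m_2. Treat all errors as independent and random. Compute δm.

For a sum/difference, combine absolute errors in quadrature:
  (δm_1)² = 335;  (δm_2)² = 202
δm = √(537) = 23.2 g

23.2 g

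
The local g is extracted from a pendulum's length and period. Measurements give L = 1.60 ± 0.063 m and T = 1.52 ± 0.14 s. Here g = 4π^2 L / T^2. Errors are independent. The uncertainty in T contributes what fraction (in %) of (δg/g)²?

(δg/g)² = (1·δL/L)² + (-2·δT/T)²
  L term: (1×0.0394)² = 0.00155
  T term: (-2×0.0921)² = 0.0339
Total = 0.0355. Share from T = 0.0339/0.0355 = 0.956.

95.6%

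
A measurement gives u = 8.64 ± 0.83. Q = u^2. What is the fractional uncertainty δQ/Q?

0.192

Relative error in a monomial: (δQ/Q)² = Σ (nᵢ · δxᵢ/xᵢ)².
  (2·δu/u)² = (2×0.0961)² = 0.0369
δQ/Q = √(0.0369) = 0.192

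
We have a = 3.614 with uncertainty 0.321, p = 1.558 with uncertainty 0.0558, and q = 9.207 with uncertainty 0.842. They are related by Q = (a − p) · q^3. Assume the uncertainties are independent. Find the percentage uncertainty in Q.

31.7%

Let u = a − p = 2.056. δu = √(δa² + δp²) = √(0.103 + 0.00311) = 0.326, so δu/u = 0.158.
Q is then a monomial in u, q:
δQ/Q = √((δu/u)² + (3·δq/q)²) = √(0.0251 + 0.0753) = 0.317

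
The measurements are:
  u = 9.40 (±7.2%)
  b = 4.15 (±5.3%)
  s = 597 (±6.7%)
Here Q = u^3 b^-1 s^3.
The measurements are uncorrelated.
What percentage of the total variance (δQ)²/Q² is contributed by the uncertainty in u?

(δQ/Q)² = (3·δu/u)² + (-1·δb/b)² + (3·δs/s)²
  u term: (3×0.0720)² = 0.0467
  b term: (-1×0.0530)² = 0.00281
  s term: (3×0.0670)² = 0.0404
Total = 0.0899. Share from u = 0.0467/0.0899 = 0.519.

51.9%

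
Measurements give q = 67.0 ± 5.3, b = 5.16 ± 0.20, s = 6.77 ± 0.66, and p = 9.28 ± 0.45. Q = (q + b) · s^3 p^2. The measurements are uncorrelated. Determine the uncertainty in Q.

6.11e+05

Let u = q + b = 72.2. δu = √(δq² + δb²) = √(28.1 + 0.0400) = 5.30, so δu/u = 0.0735.
Q is then a monomial in u, s, p:
δQ/Q = √((δu/u)² + (3·δs/s)² + (2·δp/p)²) = √(0.00540 + 0.0855 + 0.00941) = 0.317
Q = 1.93e+06, so δQ = 0.317 × 1.93e+06 = 6.11e+05.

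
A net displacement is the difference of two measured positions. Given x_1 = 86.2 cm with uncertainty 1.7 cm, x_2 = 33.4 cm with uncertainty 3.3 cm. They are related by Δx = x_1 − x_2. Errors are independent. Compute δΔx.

Δx is a linear combination, so absolute uncertainties add in quadrature:
  (δx_1)² = 2.89;  (δx_2)² = 10.9
δΔx = √(13.8) = 3.71 cm

3.71 cm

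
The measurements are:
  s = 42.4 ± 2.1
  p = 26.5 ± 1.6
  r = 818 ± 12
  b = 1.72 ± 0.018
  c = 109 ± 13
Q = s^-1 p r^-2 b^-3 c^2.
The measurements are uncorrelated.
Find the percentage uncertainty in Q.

Q is a product of powers, so relative uncertainties combine in quadrature:
  (-1·δs/s)² = (-1×0.0495)² = 0.00245;  (1·δp/p)² = (1×0.0604)² = 0.00365;  (-2·δr/r)² = (-2×0.0147)² = 0.000861;  (-3·δb/b)² = (-3×0.0105)² = 0.000986;  (2·δc/c)² = (2×0.119)² = 0.0569
δQ/Q = √(0.0648) = 0.255

25.5%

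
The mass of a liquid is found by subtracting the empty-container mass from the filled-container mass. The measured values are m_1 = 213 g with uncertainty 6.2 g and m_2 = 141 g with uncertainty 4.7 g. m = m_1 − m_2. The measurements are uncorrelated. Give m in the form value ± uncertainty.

72.0 ± 7.78 g

For a sum/difference, combine absolute errors in quadrature:
  (δm_1)² = 38.4;  (δm_2)² = 22.1
δm = √(60.5) = 7.78 g
m = 72.0 g.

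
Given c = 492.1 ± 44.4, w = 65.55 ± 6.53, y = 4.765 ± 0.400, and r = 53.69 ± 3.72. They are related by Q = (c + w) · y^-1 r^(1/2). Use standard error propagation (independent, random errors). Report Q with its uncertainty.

Let u = c + w = 557.6. δu = √(δc² + δw²) = √(1970 + 42.6) = 44.9, so δu/u = 0.0805.
Q is then a monomial in u, y, r:
δQ/Q = √((δu/u)² + (-1·δy/y)² + (½·δr/r)²) = √(0.00648 + 0.00705 + 0.00120) = 0.121
Q = 857.5, so δQ = 0.121 × 857.5 = 104.

857.5 ± 104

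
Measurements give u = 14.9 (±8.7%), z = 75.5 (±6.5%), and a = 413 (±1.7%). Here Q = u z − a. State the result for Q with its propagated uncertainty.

712 ± 122

Let p = u·z = 1120. δp/p = √((1·δu/u)² + (1·δz/z)²) = √(0.00757 + 0.00423) = 0.109, so δp = 122.
Q = p − a: δQ = √(δp² + δa²) = √(14900 + 49.3) = 122
Q = 712.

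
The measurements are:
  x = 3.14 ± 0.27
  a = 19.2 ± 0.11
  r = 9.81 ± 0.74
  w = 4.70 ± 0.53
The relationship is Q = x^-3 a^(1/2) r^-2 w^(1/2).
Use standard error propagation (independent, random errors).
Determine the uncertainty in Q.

For a monomial Q ∝ x^-3, a^(1/2), r^-2, w^(1/2), fractional errors add in quadrature:
  (-3·δx/x)² = (-3×0.0860)² = 0.0665;  (½·δa/a)² = (0.5×0.00573)² = 8.21e-06;  (-2·δr/r)² = (-2×0.0754)² = 0.0228;  (½·δw/w)² = (0.5×0.113)² = 0.00318
δQ/Q = √(0.0925) = 0.304
Q = 0.00319, so δQ = 0.304 × 0.00319 = 0.000970.

0.000970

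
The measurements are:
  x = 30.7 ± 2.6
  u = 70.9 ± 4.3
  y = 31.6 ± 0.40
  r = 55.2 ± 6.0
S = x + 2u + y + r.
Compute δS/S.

For a sum/difference, combine absolute errors in quadrature:
  (δx)² = 6.76;  (2·δu)² = 74.0;  (δy)² = 0.160;  (δr)² = 36.0
δS = √(117) = 10.8
S = 259, so δS/S = 10.8/259 = 0.0417.

0.0417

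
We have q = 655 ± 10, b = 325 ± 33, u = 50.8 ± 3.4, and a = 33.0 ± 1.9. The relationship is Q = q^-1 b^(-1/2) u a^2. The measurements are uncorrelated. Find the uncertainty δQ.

0.672

Products/powers → add relative errors in quadrature, weighted by exponent:
  (-1·δq/q)² = (-1×0.0153)² = 0.000233;  (−½·δb/b)² = (-0.5×0.102)² = 0.00258;  (1·δu/u)² = (1×0.0669)² = 0.00448;  (2·δa/a)² = (2×0.0576)² = 0.0133
δQ/Q = √(0.0205) = 0.143
Q = 4.68, so δQ = 0.143 × 4.68 = 0.672.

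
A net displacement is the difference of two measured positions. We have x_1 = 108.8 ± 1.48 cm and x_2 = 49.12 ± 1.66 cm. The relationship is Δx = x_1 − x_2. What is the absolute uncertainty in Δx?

2.22 cm

For a sum/difference, combine absolute errors in quadrature:
  (δx_1)² = 2.19;  (δx_2)² = 2.76
δΔx = √(4.95) = 2.22 cm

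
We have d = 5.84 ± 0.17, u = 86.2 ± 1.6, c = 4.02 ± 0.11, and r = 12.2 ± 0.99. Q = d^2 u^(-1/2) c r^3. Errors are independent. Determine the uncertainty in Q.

For a monomial Q ∝ d^2, u^(-1/2), c, r^3, fractional errors add in quadrature:
  (2·δd/d)² = (2×0.0291)² = 0.00339;  (−½·δu/u)² = (-0.5×0.0186)² = 8.61e-05;  (1·δc/c)² = (1×0.0274)² = 0.000749;  (3·δr/r)² = (3×0.0811)² = 0.0593
δQ/Q = √(0.0635) = 0.252
Q = 26800, so δQ = 0.252 × 26800 = 6760.

6760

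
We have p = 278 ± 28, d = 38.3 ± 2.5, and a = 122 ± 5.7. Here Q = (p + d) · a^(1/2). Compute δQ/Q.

Let u = p + d = 316. δu = √(δp² + δd²) = √(784 + 6.25) = 28.1, so δu/u = 0.0889.
Q is then a monomial in u, a:
δQ/Q = √((δu/u)² + (½·δa/a)²) = √(0.00790 + 0.000546) = 0.0919

0.0919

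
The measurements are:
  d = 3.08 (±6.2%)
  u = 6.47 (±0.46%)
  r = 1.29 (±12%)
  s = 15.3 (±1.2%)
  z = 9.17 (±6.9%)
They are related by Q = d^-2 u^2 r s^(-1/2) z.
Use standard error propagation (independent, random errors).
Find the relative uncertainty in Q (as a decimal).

0.186

Q is a product of powers, so relative uncertainties combine in quadrature:
  (-2·δd/d)² = (-2×0.0620)² = 0.0154;  (2·δu/u)² = (2×0.00460)² = 8.46e-05;  (1·δr/r)² = (1×0.120)² = 0.0144;  (−½·δs/s)² = (-0.5×0.0120)² = 3.6e-05;  (1·δz/z)² = (1×0.0690)² = 0.00476
δQ/Q = √(0.0347) = 0.186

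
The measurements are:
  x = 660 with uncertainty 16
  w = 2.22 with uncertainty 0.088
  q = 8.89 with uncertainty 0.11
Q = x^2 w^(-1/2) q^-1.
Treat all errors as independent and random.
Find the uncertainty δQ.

Relative error in a monomial: (δQ/Q)² = Σ (nᵢ · δxᵢ/xᵢ)².
  (2·δx/x)² = (2×0.0242)² = 0.00235;  (−½·δw/w)² = (-0.5×0.0396)² = 0.000393;  (-1·δq/q)² = (-1×0.0124)² = 0.000153
δQ/Q = √(0.00290) = 0.0538
Q = 32900, so δQ = 0.0538 × 32900 = 1770.

1770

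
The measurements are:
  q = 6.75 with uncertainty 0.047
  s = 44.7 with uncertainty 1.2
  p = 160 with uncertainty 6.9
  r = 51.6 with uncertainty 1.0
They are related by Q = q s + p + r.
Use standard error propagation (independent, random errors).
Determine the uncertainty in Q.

10.9

Let w = q·s = 302. δw/w = √((1·δq/q)² + (1·δs/s)²) = √(4.85e-05 + 0.000721) = 0.0277, so δw = 8.37.
Q = w + p + r: δQ = √(δw² + δp² + δr²) = √(70.0 + 47.6 + 1.00) = 10.9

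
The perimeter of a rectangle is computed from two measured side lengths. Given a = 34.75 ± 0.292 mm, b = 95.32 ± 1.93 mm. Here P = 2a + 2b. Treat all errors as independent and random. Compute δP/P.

0.0150

Sums and differences: (δP)² = Σ (cᵢ δxᵢ)².
  (2·δa)² = 0.341;  (2·δb)² = 14.9
δP = √(15.2) = 3.90 mm
P = 260.1 mm, so δP/P = 3.90/260.1 = 0.0150.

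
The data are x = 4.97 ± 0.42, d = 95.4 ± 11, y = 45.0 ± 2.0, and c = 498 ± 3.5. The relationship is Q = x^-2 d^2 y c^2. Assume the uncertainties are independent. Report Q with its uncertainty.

Q is a product of powers, so relative uncertainties combine in quadrature:
  (-2·δx/x)² = (-2×0.0845)² = 0.0286;  (2·δd/d)² = (2×0.115)² = 0.0532;  (1·δy/y)² = (1×0.0444)² = 0.00198;  (2·δc/c)² = (2×0.00703)² = 0.000198
δQ/Q = √(0.0839) = 0.290
Q = 4.11e+09, so δQ = 0.290 × 4.11e+09 = 1.19e+09.

(4.11 ± 1.19) × 10^9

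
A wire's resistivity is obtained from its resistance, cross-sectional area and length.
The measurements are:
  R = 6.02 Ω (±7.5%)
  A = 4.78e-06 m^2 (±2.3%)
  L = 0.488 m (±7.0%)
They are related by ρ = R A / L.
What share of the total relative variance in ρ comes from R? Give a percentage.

(δρ/ρ)² = (1·δR/R)² + (1·δA/A)² + (-1·δL/L)²
  R term: (1×0.0750)² = 0.00562
  A term: (1×0.0230)² = 0.000529
  L term: (-1×0.0700)² = 0.00490
Total = 0.0111. Share from R = 0.00562/0.0111 = 0.509.

50.9%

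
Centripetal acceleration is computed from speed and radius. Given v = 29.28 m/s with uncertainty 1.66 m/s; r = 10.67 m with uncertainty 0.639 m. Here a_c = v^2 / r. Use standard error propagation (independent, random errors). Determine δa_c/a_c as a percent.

12.8%

For a monomial a_c ∝ v^2, r^-1, fractional errors add in quadrature:
  (2·δv/v)² = (2×0.0567)² = 0.0129;  (-1·δr/r)² = (-1×0.0599)² = 0.00359
δa_c/a_c = √(0.0164) = 0.128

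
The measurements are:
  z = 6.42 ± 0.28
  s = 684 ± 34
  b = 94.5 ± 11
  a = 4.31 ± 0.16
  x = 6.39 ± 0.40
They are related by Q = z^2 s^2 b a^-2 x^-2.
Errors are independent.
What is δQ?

5.49e+05

Each factor contributes (exponent × relative error)² to (δQ/Q)²:
  (2·δz/z)² = (2×0.0436)² = 0.00761;  (2·δs/s)² = (2×0.0497)² = 0.00988;  (1·δb/b)² = (1×0.116)² = 0.0135;  (-2·δa/a)² = (-2×0.0371)² = 0.00551;  (-2·δx/x)² = (-2×0.0626)² = 0.0157
δQ/Q = √(0.0522) = 0.229
Q = 2.4e+06, so δQ = 0.229 × 2.4e+06 = 5.49e+05.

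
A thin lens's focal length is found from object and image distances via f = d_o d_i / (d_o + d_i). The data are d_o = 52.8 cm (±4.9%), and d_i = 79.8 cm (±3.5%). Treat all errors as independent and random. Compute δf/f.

∂f/∂d_o = (d_i/(d_o+d_i))² = 0.362;  ∂f/∂d_i = (d_o/(d_o+d_i))² = 0.159
δf = √((∂f/∂d_o · δd_o)² + (∂f/∂d_i · δd_i)²) = √(0.878 + 0.196) = 1.04 cm
f = 31.8 cm, so δf/f = 1.04/31.8 = 0.0326.

0.0326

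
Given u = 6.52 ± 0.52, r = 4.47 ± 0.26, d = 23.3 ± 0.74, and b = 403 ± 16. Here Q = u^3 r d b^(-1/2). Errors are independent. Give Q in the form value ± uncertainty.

1440 ± 358

Relative error in a monomial: (δQ/Q)² = Σ (nᵢ · δxᵢ/xᵢ)².
  (3·δu/u)² = (3×0.0798)² = 0.0572;  (1·δr/r)² = (1×0.0582)² = 0.00338;  (1·δd/d)² = (1×0.0318)² = 0.00101;  (−½·δb/b)² = (-0.5×0.0397)² = 0.000394
δQ/Q = √(0.0620) = 0.249
Q = 1440, so δQ = 0.249 × 1440 = 358.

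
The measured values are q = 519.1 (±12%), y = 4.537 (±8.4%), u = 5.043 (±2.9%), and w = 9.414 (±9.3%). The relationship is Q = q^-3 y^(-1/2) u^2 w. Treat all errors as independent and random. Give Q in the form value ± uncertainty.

(8.036 ± 3.04) × 10^-7

For a monomial Q ∝ q^-3, y^(-1/2), u^2, w, fractional errors add in quadrature:
  (-3·δq/q)² = (-3×0.120)² = 0.130;  (−½·δy/y)² = (-0.5×0.0840)² = 0.00176;  (2·δu/u)² = (2×0.0290)² = 0.00336;  (1·δw/w)² = (1×0.0930)² = 0.00865
δQ/Q = √(0.143) = 0.379
Q = 8.036e-07, so δQ = 0.379 × 8.036e-07 = 3.04e-07.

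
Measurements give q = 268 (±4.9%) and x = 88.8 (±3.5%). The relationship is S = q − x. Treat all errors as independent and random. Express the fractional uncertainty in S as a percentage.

7.53%

Absolute uncertainties add in quadrature for a linear combination:
  (δq)² = 172;  (δx)² = 9.66
δS = √(182) = 13.5
S = 179, so δS/S = 13.5/179 = 0.0753.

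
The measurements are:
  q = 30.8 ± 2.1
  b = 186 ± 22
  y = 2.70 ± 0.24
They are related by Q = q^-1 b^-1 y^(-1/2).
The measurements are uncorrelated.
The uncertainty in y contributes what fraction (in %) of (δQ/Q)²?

(δQ/Q)² = (-1·δq/q)² + (-1·δb/b)² + (−½·δy/y)²
  q term: (-1×0.0682)² = 0.00465
  b term: (-1×0.118)² = 0.0140
  y term: (-0.5×0.0889)² = 0.00198
Total = 0.0206. Share from y = 0.00198/0.0206 = 0.0958.

9.58%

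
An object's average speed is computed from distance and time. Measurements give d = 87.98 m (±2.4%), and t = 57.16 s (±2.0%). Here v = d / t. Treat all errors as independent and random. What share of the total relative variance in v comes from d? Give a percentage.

(δv/v)² = (1·δd/d)² + (-1·δt/t)²
  d term: (1×0.0240)² = 0.000576
  t term: (-1×0.0200)² = 0.000400
Total = 0.000976. Share from d = 0.000576/0.000976 = 0.590.

59.0%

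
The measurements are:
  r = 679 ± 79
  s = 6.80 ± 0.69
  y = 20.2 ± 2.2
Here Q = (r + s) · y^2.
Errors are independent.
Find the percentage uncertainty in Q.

24.6%

Let u = r + s = 686. δu = √(δr² + δs²) = √(6240 + 0.476) = 79.0, so δu/u = 0.115.
Q is then a monomial in u, y:
δQ/Q = √((δu/u)² + (2·δy/y)²) = √(0.0133 + 0.0474) = 0.246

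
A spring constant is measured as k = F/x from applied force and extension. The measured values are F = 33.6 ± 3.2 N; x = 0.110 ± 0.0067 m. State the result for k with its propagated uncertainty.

305 ± 34.5 N/m

Relative error in a monomial: (δk/k)² = Σ (nᵢ · δxᵢ/xᵢ)².
  (1·δF/F)² = (1×0.0952)² = 0.00907;  (-1·δx/x)² = (-1×0.0609)² = 0.00371
δk/k = √(0.0128) = 0.113
k = 305 N/m, so δk = 0.113 × 305 = 34.5 N/m.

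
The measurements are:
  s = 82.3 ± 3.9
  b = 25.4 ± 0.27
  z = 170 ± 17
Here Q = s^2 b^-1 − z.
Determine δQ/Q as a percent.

31.6%

Let p = s^2·b^-1 = 267. δp/p = √((2·δs/s)² + (-1·δb/b)²) = √(0.00898 + 0.000113) = 0.0954, so δp = 25.4.
Q = p − z: δQ = √(δp² + δz²) = √(647 + 289) = 30.6
Q = 96.7, so δQ/Q = 30.6/96.7 = 0.316.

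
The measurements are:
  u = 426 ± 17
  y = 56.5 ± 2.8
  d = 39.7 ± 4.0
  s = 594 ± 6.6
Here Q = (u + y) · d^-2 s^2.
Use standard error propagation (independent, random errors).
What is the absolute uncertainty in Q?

Let w = u + y = 482. δw = √(δu² + δy²) = √(289 + 7.84) = 17.2, so δw/w = 0.0357.
Q is then a monomial in w, d, s:
δQ/Q = √((δw/w)² + (-2·δd/d)² + (2·δs/s)²) = √(0.00128 + 0.0406 + 0.000494) = 0.206
Q = 1.08e+05, so δQ = 0.206 × 1.08e+05 = 22200.

22200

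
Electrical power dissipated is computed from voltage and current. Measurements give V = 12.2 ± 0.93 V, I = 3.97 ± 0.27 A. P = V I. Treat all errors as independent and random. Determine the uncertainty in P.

4.95 W

Each factor contributes (exponent × relative error)² to (δP/P)²:
  (1·δV/V)² = (1×0.0762)² = 0.00581;  (1·δI/I)² = (1×0.0680)² = 0.00463
δP/P = √(0.0104) = 0.102
P = 48.4 W, so δP = 0.102 × 48.4 = 4.95 W.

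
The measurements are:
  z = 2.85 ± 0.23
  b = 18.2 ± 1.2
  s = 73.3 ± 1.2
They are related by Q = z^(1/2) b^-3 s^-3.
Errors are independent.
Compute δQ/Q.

Since Q is a product/quotient, work with relative uncertainties:
  (½·δz/z)² = (0.5×0.0807)² = 0.00163;  (-3·δb/b)² = (-3×0.0659)² = 0.0391;  (-3·δs/s)² = (-3×0.0164)² = 0.00241
δQ/Q = √(0.0432) = 0.208

0.208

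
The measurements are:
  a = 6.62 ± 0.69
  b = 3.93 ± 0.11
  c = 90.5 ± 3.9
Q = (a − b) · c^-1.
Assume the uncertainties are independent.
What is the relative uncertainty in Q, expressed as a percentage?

26.3%

Let u = a − b = 2.69. δu = √(δa² + δb²) = √(0.476 + 0.0121) = 0.699, so δu/u = 0.260.
Q is then a monomial in u, c:
δQ/Q = √((δu/u)² + (-1·δc/c)²) = √(0.0675 + 0.00186) = 0.263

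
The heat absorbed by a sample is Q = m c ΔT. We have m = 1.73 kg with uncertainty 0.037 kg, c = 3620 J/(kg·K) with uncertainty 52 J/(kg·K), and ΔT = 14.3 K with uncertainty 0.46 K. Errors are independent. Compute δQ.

For a monomial Q ∝ m, c, ΔT, fractional errors add in quadrature:
  (1·δm/m)² = (1×0.0214)² = 0.000457;  (1·δc/c)² = (1×0.0144)² = 0.000206;  (1·δΔT/ΔT)² = (1×0.0322)² = 0.00103
δQ/Q = √(0.00170) = 0.0412
Q = 89600 J, so δQ = 0.0412 × 89600 = 3690 J.

3690 J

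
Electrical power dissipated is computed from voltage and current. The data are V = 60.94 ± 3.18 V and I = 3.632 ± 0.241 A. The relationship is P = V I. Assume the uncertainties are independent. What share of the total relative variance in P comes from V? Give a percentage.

38.2%

(δP/P)² = (1·δV/V)² + (1·δI/I)²
  V term: (1×0.0522)² = 0.00272
  I term: (1×0.0664)² = 0.00440
Total = 0.00713. Share from V = 0.00272/0.00713 = 0.382.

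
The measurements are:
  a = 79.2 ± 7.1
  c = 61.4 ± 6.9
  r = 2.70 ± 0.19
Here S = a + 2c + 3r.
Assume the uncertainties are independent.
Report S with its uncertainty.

210 ± 15.5

Each term contributes (cᵢ δxᵢ)² to (δS)²:
  (δa)² = 50.4;  (2·δc)² = 190;  (3·δr)² = 0.325
δS = √(241) = 15.5
S = 210.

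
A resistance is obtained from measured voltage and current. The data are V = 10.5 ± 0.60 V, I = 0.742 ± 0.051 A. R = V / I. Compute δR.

1.26 Ω

R is a product of powers, so relative uncertainties combine in quadrature:
  (1·δV/V)² = (1×0.0571)² = 0.00327;  (-1·δI/I)² = (-1×0.0687)² = 0.00472
δR/R = √(0.00799) = 0.0894
R = 14.2 Ω, so δR = 0.0894 × 14.2 = 1.26 Ω.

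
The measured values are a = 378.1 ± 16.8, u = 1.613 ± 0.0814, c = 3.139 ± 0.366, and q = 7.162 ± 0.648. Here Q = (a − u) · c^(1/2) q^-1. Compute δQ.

Let w = a − u = 376.5. δw = √(δa² + δu²) = √(282 + 0.00663) = 16.8, so δw/w = 0.0446.
Q is then a monomial in w, c, q:
δQ/Q = √((δw/w)² + (½·δc/c)² + (-1·δq/q)²) = √(0.00199 + 0.00340 + 0.00819) = 0.117
Q = 93.13, so δQ = 0.117 × 93.13 = 10.9.

10.9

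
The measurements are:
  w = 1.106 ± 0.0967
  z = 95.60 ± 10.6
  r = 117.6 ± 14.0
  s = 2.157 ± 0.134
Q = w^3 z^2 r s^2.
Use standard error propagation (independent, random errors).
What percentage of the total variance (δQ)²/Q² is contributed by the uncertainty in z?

(δQ/Q)² = (3·δw/w)² + (2·δz/z)² + (1·δr/r)² + (2·δs/s)²
  w term: (3×0.0874)² = 0.0688
  z term: (2×0.111)² = 0.0492
  r term: (1×0.119)² = 0.0142
  s term: (2×0.0621)² = 0.0154
Total = 0.148. Share from z = 0.0492/0.148 = 0.333.

33.3%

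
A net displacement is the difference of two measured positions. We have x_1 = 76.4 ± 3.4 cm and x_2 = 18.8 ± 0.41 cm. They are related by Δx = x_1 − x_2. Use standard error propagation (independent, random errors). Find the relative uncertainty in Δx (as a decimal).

For a sum/difference, combine absolute errors in quadrature:
  (δx_1)² = 11.6;  (δx_2)² = 0.168
δΔx = √(11.7) = 3.42 cm
Δx = 57.6 cm, so δΔx/Δx = 3.42/57.6 = 0.0595.

0.0595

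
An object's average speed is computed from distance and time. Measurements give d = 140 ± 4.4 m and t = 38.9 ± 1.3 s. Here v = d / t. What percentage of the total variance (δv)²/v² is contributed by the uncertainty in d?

46.9%

(δv/v)² = (1·δd/d)² + (-1·δt/t)²
  d term: (1×0.0314)² = 0.000988
  t term: (-1×0.0334)² = 0.00112
Total = 0.00210. Share from d = 0.000988/0.00210 = 0.469.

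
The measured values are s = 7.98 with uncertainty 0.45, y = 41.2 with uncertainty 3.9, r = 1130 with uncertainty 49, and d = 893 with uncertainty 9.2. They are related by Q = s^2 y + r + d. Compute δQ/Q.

Let p = s^2·y = 2620. δp/p = √((2·δs/s)² + (1·δy/y)²) = √(0.0127 + 0.00896) = 0.147, so δp = 386.
Q = p + r + d: δQ = √(δp² + δr² + δd²) = √(1.49e+05 + 2400 + 84.6) = 390
Q = 4650, so δQ/Q = 390/4650 = 0.0838.

0.0838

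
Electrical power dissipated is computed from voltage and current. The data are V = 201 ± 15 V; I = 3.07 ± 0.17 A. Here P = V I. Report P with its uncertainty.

617 ± 57.3 W

Each factor contributes (exponent × relative error)² to (δP/P)²:
  (1·δV/V)² = (1×0.0746)² = 0.00557;  (1·δI/I)² = (1×0.0554)² = 0.00307
δP/P = √(0.00864) = 0.0929
P = 617 W, so δP = 0.0929 × 617 = 57.3 W.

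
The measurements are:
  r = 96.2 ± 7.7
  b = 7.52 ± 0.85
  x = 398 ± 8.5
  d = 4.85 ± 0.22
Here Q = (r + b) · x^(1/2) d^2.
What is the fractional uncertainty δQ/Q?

0.118

Let u = r + b = 104. δu = √(δr² + δb²) = √(59.3 + 0.722) = 7.75, so δu/u = 0.0747.
Q is then a monomial in u, x, d:
δQ/Q = √((δu/u)² + (½·δx/x)² + (2·δd/d)²) = √(0.00558 + 0.000114 + 0.00823) = 0.118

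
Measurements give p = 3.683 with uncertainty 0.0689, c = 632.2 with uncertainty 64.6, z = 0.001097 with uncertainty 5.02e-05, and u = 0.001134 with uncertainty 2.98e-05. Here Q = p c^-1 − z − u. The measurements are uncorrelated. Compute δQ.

0.000608

Let w = p·c^-1 = 0.005826. δw/w = √((1·δp/p)² + (-1·δc/c)²) = √(0.000350 + 0.0104) = 0.104, so δw = 0.000605.
Q = w − z − u: δQ = √(δw² + δz² + δu²) = √(3.66e-07 + 2.52e-09 + 8.88e-10) = 0.000608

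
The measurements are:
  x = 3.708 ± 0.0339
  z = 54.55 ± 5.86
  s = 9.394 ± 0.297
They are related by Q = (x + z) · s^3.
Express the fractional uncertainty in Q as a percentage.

13.8%

Let u = x + z = 58.26. δu = √(δx² + δz²) = √(0.00115 + 34.3) = 5.86, so δu/u = 0.101.
Q is then a monomial in u, s:
δQ/Q = √((δu/u)² + (3·δs/s)²) = √(0.0101 + 0.00900) = 0.138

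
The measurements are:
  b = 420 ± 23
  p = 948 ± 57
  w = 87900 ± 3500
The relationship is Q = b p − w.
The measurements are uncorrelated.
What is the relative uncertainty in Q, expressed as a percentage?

10.5%

Let h = b·p = 3.98e+05. δh/h = √((1·δb/b)² + (1·δp/p)²) = √(0.00300 + 0.00362) = 0.0813, so δh = 32400.
Q = h − w: δQ = √(δh² + δw²) = √(1.05e+09 + 1.22e+07) = 32600
Q = 3.1e+05, so δQ/Q = 32600/3.1e+05 = 0.105.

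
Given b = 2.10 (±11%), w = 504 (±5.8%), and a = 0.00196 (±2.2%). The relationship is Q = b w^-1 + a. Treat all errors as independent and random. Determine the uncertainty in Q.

0.000520

Let p = b·w^-1 = 0.00417. δp/p = √((1·δb/b)² + (-1·δw/w)²) = √(0.0121 + 0.00336) = 0.124, so δp = 0.000518.
Q = p + a: δQ = √(δp² + δa²) = √(2.68e-07 + 1.86e-09) = 0.000520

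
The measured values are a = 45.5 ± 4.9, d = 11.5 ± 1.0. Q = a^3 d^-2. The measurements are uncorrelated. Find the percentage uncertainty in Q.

36.7%

For a monomial Q ∝ a^3, d^-2, fractional errors add in quadrature:
  (3·δa/a)² = (3×0.108)² = 0.104;  (-2·δd/d)² = (-2×0.0870)² = 0.0302
δQ/Q = √(0.135) = 0.367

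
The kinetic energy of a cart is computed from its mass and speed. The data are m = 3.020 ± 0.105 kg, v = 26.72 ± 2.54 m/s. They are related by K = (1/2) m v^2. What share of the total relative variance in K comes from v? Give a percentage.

96.8%

(δK/K)² = (1·δm/m)² + (2·δv/v)²
  m term: (1×0.0348)² = 0.00121
  v term: (2×0.0951)² = 0.0361
Total = 0.0374. Share from v = 0.0361/0.0374 = 0.968.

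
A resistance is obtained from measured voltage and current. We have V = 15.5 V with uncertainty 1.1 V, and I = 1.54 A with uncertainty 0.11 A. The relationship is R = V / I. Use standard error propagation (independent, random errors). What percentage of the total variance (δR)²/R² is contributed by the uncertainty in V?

49.7%

(δR/R)² = (1·δV/V)² + (-1·δI/I)²
  V term: (1×0.0710)² = 0.00504
  I term: (-1×0.0714)² = 0.00510
Total = 0.0101. Share from V = 0.00504/0.0101 = 0.497.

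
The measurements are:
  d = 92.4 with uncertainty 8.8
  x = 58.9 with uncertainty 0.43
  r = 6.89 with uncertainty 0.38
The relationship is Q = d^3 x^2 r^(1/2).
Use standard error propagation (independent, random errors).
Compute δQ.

2.06e+09

Q is a product of powers, so relative uncertainties combine in quadrature:
  (3·δd/d)² = (3×0.0952)² = 0.0816;  (2·δx/x)² = (2×0.00730)² = 0.000213;  (½·δr/r)² = (0.5×0.0552)² = 0.000760
δQ/Q = √(0.0826) = 0.287
Q = 7.18e+09, so δQ = 0.287 × 7.18e+09 = 2.06e+09.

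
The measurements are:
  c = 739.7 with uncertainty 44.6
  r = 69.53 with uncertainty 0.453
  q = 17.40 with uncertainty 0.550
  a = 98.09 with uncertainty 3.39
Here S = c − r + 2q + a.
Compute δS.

44.7

For a sum/difference, combine absolute errors in quadrature:
  (δc)² = 1990;  (δr)² = 0.205;  (2·δq)² = 1.21;  (δa)² = 11.5
δS = √(2000) = 44.7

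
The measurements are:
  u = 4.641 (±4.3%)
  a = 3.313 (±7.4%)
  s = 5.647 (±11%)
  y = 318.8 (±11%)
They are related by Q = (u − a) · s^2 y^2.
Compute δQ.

Let w = u − a = 1.328. δw = √(δu² + δa²) = √(0.0398 + 0.0601) = 0.316, so δw/w = 0.238.
Q is then a monomial in w, s, y:
δQ/Q = √((δw/w)² + (2·δs/s)² + (2·δy/y)²) = √(0.0567 + 0.0484 + 0.0484) = 0.392
Q = 4.304e+06, so δQ = 0.392 × 4.304e+06 = 1.69e+06.

1.69e+06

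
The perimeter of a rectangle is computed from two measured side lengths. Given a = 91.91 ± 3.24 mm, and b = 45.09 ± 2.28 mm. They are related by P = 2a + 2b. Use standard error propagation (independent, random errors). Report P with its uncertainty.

274.0 ± 7.92 mm

Sums and differences: (δP)² = Σ (cᵢ δxᵢ)².
  (2·δa)² = 42.0;  (2·δb)² = 20.8
δP = √(62.8) = 7.92 mm
P = 274.0 mm.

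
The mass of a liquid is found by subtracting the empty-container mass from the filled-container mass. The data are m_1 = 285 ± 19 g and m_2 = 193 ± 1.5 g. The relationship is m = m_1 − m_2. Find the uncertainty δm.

19.1 g

For a sum/difference, combine absolute errors in quadrature:
  (δm_1)² = 361;  (δm_2)² = 2.25
δm = √(363) = 19.1 g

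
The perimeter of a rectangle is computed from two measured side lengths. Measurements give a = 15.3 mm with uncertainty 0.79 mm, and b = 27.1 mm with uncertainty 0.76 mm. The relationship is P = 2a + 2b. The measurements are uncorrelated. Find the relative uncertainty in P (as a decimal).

0.0259

P is a linear combination, so absolute uncertainties add in quadrature:
  (2·δa)² = 2.50;  (2·δb)² = 2.31
δP = √(4.81) = 2.19 mm
P = 84.8 mm, so δP/P = 2.19/84.8 = 0.0259.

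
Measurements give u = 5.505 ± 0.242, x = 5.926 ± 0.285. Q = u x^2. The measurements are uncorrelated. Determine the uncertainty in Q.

20.4

Q is a product of powers, so relative uncertainties combine in quadrature:
  (1·δu/u)² = (1×0.0440)² = 0.00193;  (2·δx/x)² = (2×0.0481)² = 0.00925
δQ/Q = √(0.0112) = 0.106
Q = 193.3, so δQ = 0.106 × 193.3 = 20.4.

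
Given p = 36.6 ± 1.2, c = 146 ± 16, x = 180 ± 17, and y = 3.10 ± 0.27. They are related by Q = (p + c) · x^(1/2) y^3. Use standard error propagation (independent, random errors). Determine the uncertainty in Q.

20400

Let u = p + c = 183. δu = √(δp² + δc²) = √(1.44 + 256) = 16.0, so δu/u = 0.0879.
Q is then a monomial in u, x, y:
δQ/Q = √((δu/u)² + (½·δx/x)² + (3·δy/y)²) = √(0.00772 + 0.00223 + 0.0683) = 0.280
Q = 73000, so δQ = 0.280 × 73000 = 20400.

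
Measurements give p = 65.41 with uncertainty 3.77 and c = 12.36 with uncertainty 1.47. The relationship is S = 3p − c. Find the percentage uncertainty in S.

Sums and differences: (δS)² = Σ (cᵢ δxᵢ)².
  (3·δp)² = 128;  (δc)² = 2.16
δS = √(130) = 11.4
S = 183.9, so δS/S = 11.4/183.9 = 0.0620.

6.20%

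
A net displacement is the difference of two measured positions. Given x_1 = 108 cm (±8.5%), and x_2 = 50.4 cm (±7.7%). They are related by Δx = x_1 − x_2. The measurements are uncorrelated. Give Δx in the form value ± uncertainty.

Absolute uncertainties add in quadrature for a linear combination:
  (δx_1)² = 84.3;  (δx_2)² = 15.1
δΔx = √(99.3) = 9.97 cm
Δx = 57.6 cm.

57.6 ± 9.97 cm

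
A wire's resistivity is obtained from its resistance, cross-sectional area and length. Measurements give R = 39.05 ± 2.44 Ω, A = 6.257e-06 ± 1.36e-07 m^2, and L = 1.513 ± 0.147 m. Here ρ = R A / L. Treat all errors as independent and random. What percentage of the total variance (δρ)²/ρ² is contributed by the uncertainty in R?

(δρ/ρ)² = (1·δR/R)² + (1·δA/A)² + (-1·δL/L)²
  R term: (1×0.0625)² = 0.00390
  A term: (1×0.0217)² = 0.000472
  L term: (-1×0.0972)² = 0.00944
Total = 0.0138. Share from R = 0.00390/0.0138 = 0.283.

28.3%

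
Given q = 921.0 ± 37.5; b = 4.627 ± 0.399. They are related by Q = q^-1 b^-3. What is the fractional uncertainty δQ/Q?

Each factor contributes (exponent × relative error)² to (δQ/Q)²:
  (-1·δq/q)² = (-1×0.0407)² = 0.00166;  (-3·δb/b)² = (-3×0.0862)² = 0.0669
δQ/Q = √(0.0686) = 0.262

0.262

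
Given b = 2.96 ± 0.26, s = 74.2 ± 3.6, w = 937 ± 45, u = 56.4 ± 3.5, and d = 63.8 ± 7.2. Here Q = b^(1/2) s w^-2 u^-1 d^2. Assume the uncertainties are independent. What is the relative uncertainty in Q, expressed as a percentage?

26.1%

Products/powers → add relative errors in quadrature, weighted by exponent:
  (½·δb/b)² = (0.5×0.0878)² = 0.00193;  (1·δs/s)² = (1×0.0485)² = 0.00235;  (-2·δw/w)² = (-2×0.0480)² = 0.00923;  (-1·δu/u)² = (-1×0.0621)² = 0.00385;  (2·δd/d)² = (2×0.113)² = 0.0509
δQ/Q = √(0.0683) = 0.261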